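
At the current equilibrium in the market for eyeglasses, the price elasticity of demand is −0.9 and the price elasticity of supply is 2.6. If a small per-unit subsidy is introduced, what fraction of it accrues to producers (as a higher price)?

For a small subsidy around the equilibrium, the benefit split depends on the relative slopes, which at a point are proportional to the elasticities.
Buyer share = εs/(εs + |εd|) = 2.6/(2.6 + 0.9) = 26/35; seller share = |εd|/(εs + |εd|) = 9/35.
So producers capture 9/35 of the subsidy.

Producer share = 9/35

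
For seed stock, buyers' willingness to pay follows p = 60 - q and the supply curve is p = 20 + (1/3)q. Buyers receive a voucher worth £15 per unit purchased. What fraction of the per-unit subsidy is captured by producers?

Pre-subsidy: 60 - q = 20 + (1/3)q gives q* = 30 and p* = 30.
With the rebate, buyers effectively pay pb = ps − 15, where ps is the price sellers receive.
On the curves, pb = 60 - q and ps = 20 + (1/3)q; the wedge ps − pb = 15 gives 20 + (1/3)q − (60 - q) = 15, so q' = 41.25.
Then pb = 60 − 1·41.25 = 18.75 and ps = 20 + (1/3)·41.25 = 33.75.
Buyers' price falls by p* − pb = 30 − 18.75 = 11.25; sellers' price rises by ps − p* = 33.75 − 30 = 3.75.
So producers capture 3.75/15 = 0.25 of each unit of subsidy.

Producer share = 0.25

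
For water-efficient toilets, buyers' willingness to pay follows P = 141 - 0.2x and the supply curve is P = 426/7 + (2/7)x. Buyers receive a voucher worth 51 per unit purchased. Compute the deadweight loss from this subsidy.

Pre-subsidy: 141 - 0.2x = 426/7 + (2/7)x gives x* = 165 and P* = 108.
With the rebate, buyers effectively pay Pb = Ps − 51, where Ps is the price sellers receive.
On the curves, Pb = 141 - 0.2x and Ps = 426/7 + (2/7)x; the wedge Ps − Pb = 51 gives 426/7 + (2/7)x − (141 - 0.2x) = 51, so x' = 270.
Then Pb = 141 − 0.2·270 = 87 and Ps = 426/7 + (2/7)·270 = 138.
The subsidy expands output by 270 − 165 = 105 past the efficient level; on those units the gap between marginal cost and willingness to pay runs from 0 up to 51.
DWL = ½ × 51 × 105 = 2677.5.

Deadweight loss = 2677.5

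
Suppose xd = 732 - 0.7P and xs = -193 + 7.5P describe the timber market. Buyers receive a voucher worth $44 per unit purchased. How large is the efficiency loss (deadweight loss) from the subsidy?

Pre-subsidy: 732 - 0.7P = -193 + 7.5P gives P* = 4625/41, x* = 53549/82.
With the rebate, buyers effectively pay Pb = Ps − 44, where Ps is the price sellers receive.
Demand in terms of Ps becomes xd = 732 − 0.7(Ps − 44) = 762.8 - 0.7Ps. Setting this equal to supply: 762.8 - 0.7Ps = -193 + 7.5Ps, so Ps = 4779/41.
Buyers pay Pb = 4779/41 − 44 = 2975/41; x' = -193 + 7.5·(4779/41) = 55859/82.
The subsidy expands output by 55859/82 − 53549/82 = 1155/41 past the efficient level; on those units the gap between marginal cost and willingness to pay runs from 0 up to 44.
DWL = ½ × 44 × 1155/41 = 25410/41.

Deadweight loss = 25410/41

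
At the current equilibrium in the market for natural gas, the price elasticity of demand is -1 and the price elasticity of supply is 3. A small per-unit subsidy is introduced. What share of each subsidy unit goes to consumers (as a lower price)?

Consumer share = 0.75

For a small subsidy around the equilibrium, the benefit split depends on the relative slopes, which at a point are proportional to the elasticities.
Buyer share = εs/(εs + |εd|) = 3/(3 + 1) = 0.75; seller share = |εd|/(εs + |εd|) = 0.25.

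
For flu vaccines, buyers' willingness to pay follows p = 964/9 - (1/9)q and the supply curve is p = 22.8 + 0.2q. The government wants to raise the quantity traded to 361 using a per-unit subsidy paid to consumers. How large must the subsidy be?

Required subsidy s = 28 per unit

At q = 361, from the demand curve buyers pay pb = 964/9 − (1/9)·361 = 67; from the supply curve sellers need ps = 22.8 + 0.2·361 = 95.
The subsidy must fill the gap: s = ps − pb = 95 − 67 = 28.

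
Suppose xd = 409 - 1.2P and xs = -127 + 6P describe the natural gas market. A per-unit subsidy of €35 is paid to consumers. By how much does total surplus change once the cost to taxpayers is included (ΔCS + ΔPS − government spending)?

Pre-subsidy: 409 - 1.2P = -127 + 6P gives P* = 670/9, x* = 959/3.
With the rebate, buyers effectively pay Pb = Ps − 35, where Ps is the price sellers receive.
Demand in terms of Ps becomes xd = 409 − 1.2(Ps − 35) = 451 - 1.2Ps. Setting this equal to supply: 451 - 1.2Ps = -127 + 6Ps, so Ps = 1445/18.
Buyers pay Pb = 1445/18 − 35 = 815/18; x' = -127 + 6·(1445/18) = 1064/3.
ΔCS = ½(959/3 + 1064/3)(670/9 − 815/18) = 354025/36; ΔPS = ½(959/3 + 1064/3)(1445/18 − 670/9) = 70805/36.
Government spending = 35 × 1064/3 = 37240/3.
Net change = 354025/36 + 70805/36 − 37240/3 = -612.5. The loss equals the DWL triangle ½·35·35.

Net change in total surplus = -€612.5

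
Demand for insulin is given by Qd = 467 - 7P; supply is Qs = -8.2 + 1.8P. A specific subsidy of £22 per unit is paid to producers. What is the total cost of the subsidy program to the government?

Pre-subsidy: 467 - 7P = -8.2 + 1.8P gives P* = 54, Q* = 89.
With the subsidy, sellers receive Ps = Pb + 22 for each unit, where Pb is the price buyers pay.
Supply in terms of Pb becomes Qs = -8.2 + 1.8(Pb + 22) = 31.4 + 1.8Pb. Setting this equal to demand: 467 - 7Pb = 31.4 + 1.8Pb, so Pb = 49.5.
Sellers receive Ps = 49.5 + 22 = 71.5; Q' = 467 − 7·49.5 = 120.5.
Government outlay = subsidy × quantity = 22 × 120.5 = 2651.

Government cost = £2651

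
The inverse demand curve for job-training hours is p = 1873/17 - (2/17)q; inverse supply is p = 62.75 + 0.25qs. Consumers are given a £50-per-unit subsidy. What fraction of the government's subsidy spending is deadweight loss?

Pre-subsidy: 1873/17 - (2/17)q = 62.75 + 0.25q gives q* = 129 and p* = 95.
With the rebate, buyers effectively pay pb = ps − 50, where ps is the price sellers receive.
On the curves, pb = 1873/17 - (2/17)q and ps = 62.75 + 0.25q; the wedge ps − pb = 50 gives 62.75 + 0.25q − (1873/17 - (2/17)q) = 50, so q' = 265.
Then pb = 1873/17 − (2/17)·265 = 79 and ps = 62.75 + 0.25·265 = 129.
ΔCS = ½(129 + 265)(95 − 79) = 3152; ΔPS = ½(129 + 265)(129 − 95) = 6698.
Government spending = 50 × 265 = 13250.
DWL = ½ × 50 × (265 − 129) = 3400; fraction = 3400 / 13250 = 68/265.

DWL / government spending = 68/265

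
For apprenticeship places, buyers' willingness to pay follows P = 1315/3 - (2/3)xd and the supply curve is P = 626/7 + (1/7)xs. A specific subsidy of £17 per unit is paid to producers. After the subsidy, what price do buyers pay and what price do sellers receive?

Pre-subsidy: 1315/3 - (2/3)x = 626/7 + (1/7)x gives x* = 431 and P* = 151.
With the subsidy, sellers receive Ps = Pb + 17 for each unit, where Pb is the price buyers pay.
On the curves, Pb = 1315/3 - (2/3)x and Ps = 626/7 + (1/7)x; the wedge Ps − Pb = 17 gives 626/7 + (1/7)x − (1315/3 - (2/3)x) = 17, so x' = 452.
Then Pb = 1315/3 − (2/3)·452 = 137 and Ps = 626/7 + (1/7)·452 = 154.

Buyers pay £137; sellers receive £154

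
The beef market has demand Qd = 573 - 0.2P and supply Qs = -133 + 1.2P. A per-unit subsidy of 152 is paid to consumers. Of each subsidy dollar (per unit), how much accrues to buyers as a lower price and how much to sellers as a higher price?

Pre-subsidy: 573 - 0.2P = -133 + 1.2P gives P* = 3530/7, Q* = 3305/7.
With the rebate, buyers effectively pay Pb = Ps − 152, where Ps is the price sellers receive.
Demand in terms of Ps becomes Qd = 573 − 0.2(Ps − 152) = 603.4 - 0.2Ps. Setting this equal to supply: 603.4 - 0.2Ps = -133 + 1.2Ps, so Ps = 526.
Buyers pay Pb = 526 − 152 = 374; Q' = -133 + 1.2·526 = 498.2.
Buyers' price falls by P* − Pb = 3530/7 − 374 = 912/7; sellers' price rises by Ps − P* = 526 − 3530/7 = 152/7.

Buyers gain 912/7 per unit; sellers gain 152/7 per unit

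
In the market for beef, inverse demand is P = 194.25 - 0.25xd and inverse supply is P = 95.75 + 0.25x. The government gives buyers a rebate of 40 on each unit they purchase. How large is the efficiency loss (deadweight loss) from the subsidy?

Pre-subsidy: 194.25 - 0.25x = 95.75 + 0.25x gives x* = 197 and P* = 145.
With the rebate, buyers effectively pay Pb = Ps − 40, where Ps is the price sellers receive.
On the curves, Pb = 194.25 - 0.25x and Ps = 95.75 + 0.25x; the wedge Ps − Pb = 40 gives 95.75 + 0.25x − (194.25 - 0.25x) = 40, so x' = 277.
Then Pb = 194.25 − 0.25·277 = 125 and Ps = 95.75 + 0.25·277 = 165.
The subsidy expands output by 277 − 197 = 80 past the efficient level; on those units the gap between marginal cost and willingness to pay runs from 0 up to 40.
DWL = ½ × 40 × 80 = 1600.

Deadweight loss = 1600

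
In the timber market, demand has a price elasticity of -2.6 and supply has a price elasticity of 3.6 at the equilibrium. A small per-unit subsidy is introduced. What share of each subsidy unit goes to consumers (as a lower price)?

For a small subsidy around the equilibrium, the benefit split depends on the relative slopes, which at a point are proportional to the elasticities.
Buyer share = εs/(εs + |εd|) = 3.6/(3.6 + 2.6) = 18/31; seller share = |εd|/(εs + |εd|) = 13/31.

Consumer share = 18/31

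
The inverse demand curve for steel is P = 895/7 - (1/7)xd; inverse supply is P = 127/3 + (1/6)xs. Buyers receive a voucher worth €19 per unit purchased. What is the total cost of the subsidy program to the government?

Pre-subsidy: 895/7 - (1/7)x = 127/3 + (1/6)x gives x* = 3592/13 and P* = 1149/13.
With the rebate, buyers effectively pay Pb = Ps − 19, where Ps is the price sellers receive.
On the curves, Pb = 895/7 - (1/7)x and Ps = 127/3 + (1/6)x; the wedge Ps − Pb = 19 gives 127/3 + (1/6)x − (895/7 - (1/7)x) = 19, so x' = 4390/13.
Then Pb = 895/7 − (1/7)·(4390/13) = 1035/13 and Ps = 127/3 + (1/6)·(4390/13) = 1282/13.
Government outlay = subsidy × quantity = 19 × 4390/13 = 83410/13.

Government cost = 83410/13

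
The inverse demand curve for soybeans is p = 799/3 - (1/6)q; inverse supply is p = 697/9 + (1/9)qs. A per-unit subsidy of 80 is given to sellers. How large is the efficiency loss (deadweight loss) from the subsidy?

Deadweight loss = 11520

Pre-subsidy: 799/3 - (1/6)q = 697/9 + (1/9)q gives q* = 680 and p* = 153.
With the subsidy, sellers receive ps = pb + 80 for each unit, where pb is the price buyers pay.
On the curves, pb = 799/3 - (1/6)q and ps = 697/9 + (1/9)q; the wedge ps − pb = 80 gives 697/9 + (1/9)q − (799/3 - (1/6)q) = 80, so q' = 968.
Then pb = 799/3 − (1/6)·968 = 105 and ps = 697/9 + (1/9)·968 = 185.
The subsidy expands output by 968 − 680 = 288 past the efficient level; on those units the gap between marginal cost and willingness to pay runs from 0 up to 80.
DWL = ½ × 80 × 288 = 11520.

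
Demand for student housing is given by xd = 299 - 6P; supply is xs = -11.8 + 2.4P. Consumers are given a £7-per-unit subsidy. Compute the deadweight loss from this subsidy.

Deadweight loss = £42

Pre-subsidy: 299 - 6P = -11.8 + 2.4P gives P* = 37, x* = 77.
With the rebate, buyers effectively pay Pb = Ps − 7, where Ps is the price sellers receive.
Demand in terms of Ps becomes xd = 299 − 6(Ps − 7) = 341 - 6Ps. Setting this equal to supply: 341 - 6Ps = -11.8 + 2.4Ps, so Ps = 42.
Buyers pay Pb = 42 − 7 = 35; x' = -11.8 + 2.4·42 = 89.
The subsidy expands output by 89 − 77 = 12 past the efficient level; on those units the gap between marginal cost and willingness to pay runs from 0 up to 7.
DWL = ½ × 7 × 12 = 42.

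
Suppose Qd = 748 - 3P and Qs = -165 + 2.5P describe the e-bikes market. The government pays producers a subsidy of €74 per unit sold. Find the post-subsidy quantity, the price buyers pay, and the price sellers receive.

Q' = 3860/11; buyers pay 1456/11; sellers receive 2270/11

Pre-subsidy: 748 - 3P = -165 + 2.5P gives P* = 166, Q* = 250.
With the subsidy, sellers receive Ps = Pb + 74 for each unit, where Pb is the price buyers pay.
Supply in terms of Pb becomes Qs = -165 + 2.5(Pb + 74) = 20 + 2.5Pb. Setting this equal to demand: 748 - 3Pb = 20 + 2.5Pb, so Pb = 1456/11.
Sellers receive Ps = 1456/11 + 74 = 2270/11; Q' = 748 − 3·(1456/11) = 3860/11.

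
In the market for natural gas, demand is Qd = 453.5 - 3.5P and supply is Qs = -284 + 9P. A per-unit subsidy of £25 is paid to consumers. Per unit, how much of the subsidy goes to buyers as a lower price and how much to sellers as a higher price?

Buyers gain £18 per unit; sellers gain £7 per unit

Pre-subsidy: 453.5 - 3.5P = -284 + 9P gives P* = 59, Q* = 247.
With the rebate, buyers effectively pay Pb = Ps − 25, where Ps is the price sellers receive.
Demand in terms of Ps becomes Qd = 453.5 − 3.5(Ps − 25) = 541 - 3.5Ps. Setting this equal to supply: 541 - 3.5Ps = -284 + 9Ps, so Ps = 66.
Buyers pay Pb = 66 − 25 = 41; Q' = -284 + 9·66 = 310.
Buyers' price falls by P* − Pb = 59 − 41 = 18; sellers' price rises by Ps − P* = 66 − 59 = 7.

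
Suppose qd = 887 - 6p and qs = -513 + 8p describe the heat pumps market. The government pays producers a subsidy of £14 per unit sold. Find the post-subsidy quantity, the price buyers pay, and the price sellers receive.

Pre-subsidy: 887 - 6p = -513 + 8p gives p* = 100, q* = 287.
With the subsidy, sellers receive ps = pb + 14 for each unit, where pb is the price buyers pay.
Supply in terms of pb becomes qs = -513 + 8(pb + 14) = -401 + 8pb. Setting this equal to demand: 887 - 6pb = -401 + 8pb, so pb = 92.
Sellers receive ps = 92 + 14 = 106; q' = 887 − 6·92 = 335.

q' = 335; buyers pay £92; sellers receive £106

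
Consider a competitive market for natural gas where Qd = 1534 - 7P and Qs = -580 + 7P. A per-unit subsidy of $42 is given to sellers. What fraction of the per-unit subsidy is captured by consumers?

Pre-subsidy: 1534 - 7P = -580 + 7P gives P* = 151, Q* = 477.
With the subsidy, sellers receive Ps = Pb + 42 for each unit, where Pb is the price buyers pay.
Supply in terms of Pb becomes Qs = -580 + 7(Pb + 42) = -286 + 7Pb. Setting this equal to demand: 1534 - 7Pb = -286 + 7Pb, so Pb = 130.
Sellers receive Ps = 130 + 42 = 172; Q' = 1534 − 7·130 = 624.
Buyers' price falls by P* − Pb = 151 − 130 = 21; sellers' price rises by Ps − P* = 172 − 151 = 21.
So consumers capture 21/42 = 0.5 of each unit of subsidy.

Consumer share = 0.5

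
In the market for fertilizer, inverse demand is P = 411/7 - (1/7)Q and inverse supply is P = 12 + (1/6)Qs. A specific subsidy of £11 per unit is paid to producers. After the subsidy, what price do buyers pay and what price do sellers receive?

Pre-subsidy: 411/7 - (1/7)Q = 12 + (1/6)Q gives Q* = 1962/13 and P* = 483/13.
With the subsidy, sellers receive Ps = Pb + 11 for each unit, where Pb is the price buyers pay.
On the curves, Pb = 411/7 - (1/7)Q and Ps = 12 + (1/6)Q; the wedge Ps − Pb = 11 gives 12 + (1/6)Q − (411/7 - (1/7)Q) = 11, so Q' = 2424/13.
Then Pb = 411/7 − (1/7)·(2424/13) = 417/13 and Ps = 12 + (1/6)·(2424/13) = 560/13.

Buyers pay 417/13; sellers receive 560/13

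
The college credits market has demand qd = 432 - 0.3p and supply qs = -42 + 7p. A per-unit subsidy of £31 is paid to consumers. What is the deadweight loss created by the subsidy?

Deadweight loss = 20181/146

Pre-subsidy: 432 - 0.3p = -42 + 7p gives p* = 4740/73, q* = 30114/73.
With the rebate, buyers effectively pay pb = ps − 31, where ps is the price sellers receive.
Demand in terms of ps becomes qd = 432 − 0.3(ps − 31) = 441.3 - 0.3ps. Setting this equal to supply: 441.3 - 0.3ps = -42 + 7ps, so ps = 4833/73.
Buyers pay pb = 4833/73 − 31 = 2570/73; q' = -42 + 7·(4833/73) = 30765/73.
The subsidy expands output by 30765/73 − 30114/73 = 651/73 past the efficient level; on those units the gap between marginal cost and willingness to pay runs from 0 up to 31.
DWL = ½ × 31 × 651/73 = 20181/146.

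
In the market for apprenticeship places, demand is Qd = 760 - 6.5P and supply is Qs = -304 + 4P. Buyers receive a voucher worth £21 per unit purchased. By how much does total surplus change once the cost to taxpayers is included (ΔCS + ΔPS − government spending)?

Net change in total surplus = -£546

Pre-subsidy: 760 - 6.5P = -304 + 4P gives P* = 304/3, Q* = 304/3.
With the rebate, buyers effectively pay Pb = Ps − 21, where Ps is the price sellers receive.
Demand in terms of Ps becomes Qd = 760 − 6.5(Ps − 21) = 896.5 - 6.5Ps. Setting this equal to supply: 896.5 - 6.5Ps = -304 + 4Ps, so Ps = 343/3.
Buyers pay Pb = 343/3 − 21 = 280/3; Q' = -304 + 4·(343/3) = 460/3.
ΔCS = ½(304/3 + 460/3)(304/3 − 280/3) = 3056/3; ΔPS = ½(304/3 + 460/3)(343/3 − 304/3) = 4966/3.
Government spending = 21 × 460/3 = 3220.
Net change = 3056/3 + 4966/3 − 3220 = -546. The loss equals the DWL triangle ½·21·52.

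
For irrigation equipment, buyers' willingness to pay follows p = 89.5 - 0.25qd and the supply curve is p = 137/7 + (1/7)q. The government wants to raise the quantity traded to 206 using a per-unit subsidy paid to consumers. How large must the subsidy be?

At q = 206, from the demand curve buyers pay pb = 89.5 − 0.25·206 = 38; from the supply curve sellers need ps = 137/7 + (1/7)·206 = 49.
The subsidy must fill the gap: s = ps − pb = 49 − 38 = 11.

Required subsidy s = 11 per unit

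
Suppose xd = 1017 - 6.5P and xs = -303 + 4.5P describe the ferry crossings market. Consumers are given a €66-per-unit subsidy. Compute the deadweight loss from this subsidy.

Pre-subsidy: 1017 - 6.5P = -303 + 4.5P gives P* = 120, x* = 237.
With the rebate, buyers effectively pay Pb = Ps − 66, where Ps is the price sellers receive.
Demand in terms of Ps becomes xd = 1017 − 6.5(Ps − 66) = 1446 - 6.5Ps. Setting this equal to supply: 1446 - 6.5Ps = -303 + 4.5Ps, so Ps = 159.
Buyers pay Pb = 159 − 66 = 93; x' = -303 + 4.5·159 = 412.5.
The subsidy expands output by 412.5 − 237 = 175.5 past the efficient level; on those units the gap between marginal cost and willingness to pay runs from 0 up to 66.
DWL = ½ × 66 × 175.5 = 5791.5.

Deadweight loss = €5791.5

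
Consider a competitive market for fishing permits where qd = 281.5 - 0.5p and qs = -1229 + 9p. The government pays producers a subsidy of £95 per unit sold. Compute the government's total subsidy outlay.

Government cost = £23465

Pre-subsidy: 281.5 - 0.5p = -1229 + 9p gives p* = 159, q* = 202.
With the subsidy, sellers receive ps = pb + 95 for each unit, where pb is the price buyers pay.
Supply in terms of pb becomes qs = -1229 + 9(pb + 95) = -374 + 9pb. Setting this equal to demand: 281.5 - 0.5pb = -374 + 9pb, so pb = 69.
Sellers receive ps = 69 + 95 = 164; q' = 281.5 − 0.5·69 = 247.
Government outlay = subsidy × quantity = 95 × 247 = 23465.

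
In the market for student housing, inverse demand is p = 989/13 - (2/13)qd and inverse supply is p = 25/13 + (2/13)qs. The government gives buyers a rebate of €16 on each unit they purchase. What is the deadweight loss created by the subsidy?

Pre-subsidy: 989/13 - (2/13)q = 25/13 + (2/13)q gives q* = 241 and p* = 39.
With the rebate, buyers effectively pay pb = ps − 16, where ps is the price sellers receive.
On the curves, pb = 989/13 - (2/13)q and ps = 25/13 + (2/13)q; the wedge ps − pb = 16 gives 25/13 + (2/13)q − (989/13 - (2/13)q) = 16, so q' = 293.
Then pb = 989/13 − (2/13)·293 = 31 and ps = 25/13 + (2/13)·293 = 47.
The subsidy expands output by 293 − 241 = 52 past the efficient level; on those units the gap between marginal cost and willingness to pay runs from 0 up to 16.
DWL = ½ × 16 × 52 = 416.

Deadweight loss = €416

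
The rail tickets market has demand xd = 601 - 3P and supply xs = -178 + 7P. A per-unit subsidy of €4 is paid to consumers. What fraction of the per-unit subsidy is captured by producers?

Pre-subsidy: 601 - 3P = -178 + 7P gives P* = 77.9, x* = 367.3.
With the rebate, buyers effectively pay Pb = Ps − 4, where Ps is the price sellers receive.
Demand in terms of Ps becomes xd = 601 − 3(Ps − 4) = 613 - 3Ps. Setting this equal to supply: 613 - 3Ps = -178 + 7Ps, so Ps = 79.1.
Buyers pay Pb = 79.1 − 4 = 75.1; x' = -178 + 7·79.1 = 375.7.
Buyers' price falls by P* − Pb = 77.9 − 75.1 = 2.8; sellers' price rises by Ps − P* = 79.1 − 77.9 = 1.2.
So producers capture 1.2/4 = 0.3 of each unit of subsidy.

Producer share = 0.3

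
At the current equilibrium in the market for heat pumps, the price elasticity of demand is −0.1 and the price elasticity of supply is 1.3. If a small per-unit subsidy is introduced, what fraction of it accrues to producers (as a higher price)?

Producer share = 1/14

For a small subsidy around the equilibrium, the benefit split depends on the relative slopes, which at a point are proportional to the elasticities.
Buyer share = εs/(εs + |εd|) = 1.3/(1.3 + 0.1) = 13/14; seller share = |εd|/(εs + |εd|) = 1/14.
So producers capture 1/14 of the subsidy.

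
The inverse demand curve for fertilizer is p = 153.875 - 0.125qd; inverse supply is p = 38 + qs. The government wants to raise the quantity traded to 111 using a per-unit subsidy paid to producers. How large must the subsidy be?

Required subsidy s = 9 per unit

At q = 111, from the demand curve buyers pay pb = 153.875 − 0.125·111 = 140; from the supply curve sellers need ps = 38 + 1·111 = 149.
The subsidy must fill the gap: s = ps − pb = 149 − 140 = 9.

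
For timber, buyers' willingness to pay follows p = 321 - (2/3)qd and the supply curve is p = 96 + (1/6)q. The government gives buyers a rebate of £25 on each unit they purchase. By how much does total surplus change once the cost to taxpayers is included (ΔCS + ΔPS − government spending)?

Pre-subsidy: 321 - (2/3)q = 96 + (1/6)q gives q* = 270 and p* = 141.
With the rebate, buyers effectively pay pb = ps − 25, where ps is the price sellers receive.
On the curves, pb = 321 - (2/3)q and ps = 96 + (1/6)q; the wedge ps − pb = 25 gives 96 + (1/6)q − (321 - (2/3)q) = 25, so q' = 300.
Then pb = 321 − (2/3)·300 = 121 and ps = 96 + (1/6)·300 = 146.
ΔCS = ½(270 + 300)(141 − 121) = 5700; ΔPS = ½(270 + 300)(146 − 141) = 1425.
Government spending = 25 × 300 = 7500.
Net change = 5700 + 1425 − 7500 = -375. The loss equals the DWL triangle ½·25·30.

Net change in total surplus = -£375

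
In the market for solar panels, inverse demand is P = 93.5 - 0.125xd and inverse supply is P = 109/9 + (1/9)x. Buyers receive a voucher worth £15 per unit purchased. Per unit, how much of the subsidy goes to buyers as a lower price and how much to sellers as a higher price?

Buyers gain 135/17 per unit; sellers gain 120/17 per unit

Pre-subsidy: 93.5 - 0.125x = 109/9 + (1/9)x gives x* = 5860/17 and P* = 857/17.
With the rebate, buyers effectively pay Pb = Ps − 15, where Ps is the price sellers receive.
On the curves, Pb = 93.5 - 0.125x and Ps = 109/9 + (1/9)x; the wedge Ps − Pb = 15 gives 109/9 + (1/9)x − (93.5 - 0.125x) = 15, so x' = 6940/17.
Then Pb = 93.5 − 0.125·(6940/17) = 722/17 and Ps = 109/9 + (1/9)·(6940/17) = 977/17.
Buyers' price falls by P* − Pb = 857/17 − 722/17 = 135/17; sellers' price rises by Ps − P* = 977/17 − 857/17 = 120/17.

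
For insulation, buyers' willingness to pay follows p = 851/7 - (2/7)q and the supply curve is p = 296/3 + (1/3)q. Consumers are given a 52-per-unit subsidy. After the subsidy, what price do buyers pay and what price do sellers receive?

Pre-subsidy: 851/7 - (2/7)q = 296/3 + (1/3)q gives q* = 37 and p* = 111.
With the rebate, buyers effectively pay pb = ps − 52, where ps is the price sellers receive.
On the curves, pb = 851/7 - (2/7)q and ps = 296/3 + (1/3)q; the wedge ps − pb = 52 gives 296/3 + (1/3)q − (851/7 - (2/7)q) = 52, so q' = 121.
Then pb = 851/7 − (2/7)·121 = 87 and ps = 296/3 + (1/3)·121 = 139.

Buyers pay 87; sellers receive 139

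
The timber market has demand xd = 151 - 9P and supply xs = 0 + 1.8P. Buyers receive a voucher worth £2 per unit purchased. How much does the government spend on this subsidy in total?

Government cost = 169/3

Pre-subsidy: 151 - 9P = 0 + 1.8P gives P* = 755/54, x* = 151/6.
With the rebate, buyers effectively pay Pb = Ps − 2, where Ps is the price sellers receive.
Demand in terms of Ps becomes xd = 151 − 9(Ps − 2) = 169 - 9Ps. Setting this equal to supply: 169 - 9Ps = 0 + 1.8Ps, so Ps = 845/54.
Buyers pay Pb = 845/54 − 2 = 737/54; x' = 0 + 1.8·(845/54) = 169/6.
Government outlay = subsidy × quantity = 2 × 169/6 = 169/3.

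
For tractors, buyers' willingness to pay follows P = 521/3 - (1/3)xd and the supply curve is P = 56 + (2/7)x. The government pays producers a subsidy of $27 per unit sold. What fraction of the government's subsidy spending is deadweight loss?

Pre-subsidy: 521/3 - (1/3)x = 56 + (2/7)x gives x* = 2471/13 and P* = 1434/13.
With the subsidy, sellers receive Ps = Pb + 27 for each unit, where Pb is the price buyers pay.
On the curves, Pb = 521/3 - (1/3)x and Ps = 56 + (2/7)x; the wedge Ps − Pb = 27 gives 56 + (2/7)x − (521/3 - (1/3)x) = 27, so x' = 3038/13.
Then Pb = 521/3 − (1/3)·(3038/13) = 1245/13 and Ps = 56 + (2/7)·(3038/13) = 1596/13.
ΔCS = ½(2471/13 + 3038/13)(1434/13 − 1245/13) = 1041201/338; ΔPS = ½(2471/13 + 3038/13)(1596/13 − 1434/13) = 446229/169.
Government spending = 27 × 3038/13 = 82026/13.
DWL = ½ × 27 × (3038/13 − 2471/13) = 15309/26; fraction = (15309/26) / (82026/13) = 81/868.

DWL / government spending = 81/868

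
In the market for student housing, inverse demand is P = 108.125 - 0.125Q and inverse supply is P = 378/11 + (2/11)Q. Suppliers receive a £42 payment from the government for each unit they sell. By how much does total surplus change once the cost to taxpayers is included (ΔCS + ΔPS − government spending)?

Net change in total surplus = -8624/3

Pre-subsidy: 108.125 - 0.125Q = 378/11 + (2/11)Q gives Q* = 6491/27 and P* = 2108/27.
With the subsidy, sellers receive Ps = Pb + 42 for each unit, where Pb is the price buyers pay.
On the curves, Pb = 108.125 - 0.125Q and Ps = 378/11 + (2/11)Q; the wedge Ps − Pb = 42 gives 378/11 + (2/11)Q − (108.125 - 0.125Q) = 42, so Q' = 10187/27.
Then Pb = 108.125 − 0.125·(10187/27) = 1646/27 and Ps = 378/11 + (2/11)·(10187/27) = 2780/27.
ΔCS = ½(6491/27 + 10187/27)(2108/27 − 1646/27) = 1284206/243; ΔPS = ½(6491/27 + 10187/27)(2780/27 − 2108/27) = 1867936/243.
Government spending = 42 × 10187/27 = 142618/9.
Net change = 1284206/243 + 1867936/243 − 142618/9 = -8624/3. The loss equals the DWL triangle ½·42·1232/9.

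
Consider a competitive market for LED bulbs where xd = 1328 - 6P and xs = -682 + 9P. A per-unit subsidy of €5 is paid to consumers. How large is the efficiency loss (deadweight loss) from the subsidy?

Deadweight loss = €45

Pre-subsidy: 1328 - 6P = -682 + 9P gives P* = 134, x* = 524.
With the rebate, buyers effectively pay Pb = Ps − 5, where Ps is the price sellers receive.
Demand in terms of Ps becomes xd = 1328 − 6(Ps − 5) = 1358 - 6Ps. Setting this equal to supply: 1358 - 6Ps = -682 + 9Ps, so Ps = 136.
Buyers pay Pb = 136 − 5 = 131; x' = -682 + 9·136 = 542.
The subsidy expands output by 542 − 524 = 18 past the efficient level; on those units the gap between marginal cost and willingness to pay runs from 0 up to 5.
DWL = ½ × 5 × 18 = 45.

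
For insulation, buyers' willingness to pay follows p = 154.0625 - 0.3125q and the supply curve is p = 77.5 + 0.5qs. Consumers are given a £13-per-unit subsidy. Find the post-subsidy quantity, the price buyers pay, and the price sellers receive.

q' = 1433/13; buyers pay 1555/13; sellers receive 1724/13

Pre-subsidy: 154.0625 - 0.3125q = 77.5 + 0.5q gives q* = 1225/13 and p* = 1620/13.
With the rebate, buyers effectively pay pb = ps − 13, where ps is the price sellers receive.
On the curves, pb = 154.0625 - 0.3125q and ps = 77.5 + 0.5q; the wedge ps − pb = 13 gives 77.5 + 0.5q − (154.0625 - 0.3125q) = 13, so q' = 1433/13.
Then pb = 154.0625 − 0.3125·(1433/13) = 1555/13 and ps = 77.5 + 0.5·(1433/13) = 1724/13.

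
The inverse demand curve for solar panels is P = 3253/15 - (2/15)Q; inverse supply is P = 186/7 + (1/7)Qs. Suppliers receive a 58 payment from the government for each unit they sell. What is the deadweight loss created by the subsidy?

Pre-subsidy: 3253/15 - (2/15)Q = 186/7 + (1/7)Q gives Q* = 689 and P* = 125.
With the subsidy, sellers receive Ps = Pb + 58 for each unit, where Pb is the price buyers pay.
On the curves, Pb = 3253/15 - (2/15)Q and Ps = 186/7 + (1/7)Q; the wedge Ps − Pb = 58 gives 186/7 + (1/7)Q − (3253/15 - (2/15)Q) = 58, so Q' = 899.
Then Pb = 3253/15 − (2/15)·899 = 97 and Ps = 186/7 + (1/7)·899 = 155.
The subsidy expands output by 899 − 689 = 210 past the efficient level; on those units the gap between marginal cost and willingness to pay runs from 0 up to 58.
DWL = ½ × 58 × 210 = 6090.

Deadweight loss = 6090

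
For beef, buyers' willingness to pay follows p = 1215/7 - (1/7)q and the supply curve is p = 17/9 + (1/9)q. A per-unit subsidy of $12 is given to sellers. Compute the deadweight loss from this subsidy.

Deadweight loss = $283.5

Pre-subsidy: 1215/7 - (1/7)q = 17/9 + (1/9)q gives q* = 676 and p* = 77.
With the subsidy, sellers receive ps = pb + 12 for each unit, where pb is the price buyers pay.
On the curves, pb = 1215/7 - (1/7)q and ps = 17/9 + (1/9)q; the wedge ps − pb = 12 gives 17/9 + (1/9)q − (1215/7 - (1/7)q) = 12, so q' = 723.25.
Then pb = 1215/7 − (1/7)·723.25 = 70.25 and ps = 17/9 + (1/9)·723.25 = 82.25.
The subsidy expands output by 723.25 − 676 = 47.25 past the efficient level; on those units the gap between marginal cost and willingness to pay runs from 0 up to 12.
DWL = ½ × 12 × 47.25 = 283.5.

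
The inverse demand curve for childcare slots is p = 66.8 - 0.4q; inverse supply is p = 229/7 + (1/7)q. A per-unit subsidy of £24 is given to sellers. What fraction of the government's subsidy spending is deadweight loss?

Pre-subsidy: 66.8 - 0.4q = 229/7 + (1/7)q gives q* = 1193/19 and p* = 792/19.
With the subsidy, sellers receive ps = pb + 24 for each unit, where pb is the price buyers pay.
On the curves, pb = 66.8 - 0.4q and ps = 229/7 + (1/7)q; the wedge ps − pb = 24 gives 229/7 + (1/7)q − (66.8 - 0.4q) = 24, so q' = 107.
Then pb = 66.8 − 0.4·107 = 24 and ps = 229/7 + (1/7)·107 = 48.
ΔCS = ½(1193/19 + 107)(792/19 − 24) = 541968/361; ΔPS = ½(1193/19 + 107)(48 − 792/19) = 193560/361.
Government spending = 24 × 107 = 2568.
DWL = ½ × 24 × (107 − 1193/19) = 10080/19; fraction = (10080/19) / 2568 = 420/2033.

DWL / government spending = 420/2033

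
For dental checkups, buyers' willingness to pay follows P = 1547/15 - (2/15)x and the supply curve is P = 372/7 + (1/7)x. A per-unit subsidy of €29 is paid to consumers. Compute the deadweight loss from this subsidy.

Pre-subsidy: 1547/15 - (2/15)x = 372/7 + (1/7)x gives x* = 181 and P* = 79.
With the rebate, buyers effectively pay Pb = Ps − 29, where Ps is the price sellers receive.
On the curves, Pb = 1547/15 - (2/15)x and Ps = 372/7 + (1/7)x; the wedge Ps − Pb = 29 gives 372/7 + (1/7)x − (1547/15 - (2/15)x) = 29, so x' = 286.
Then Pb = 1547/15 − (2/15)·286 = 65 and Ps = 372/7 + (1/7)·286 = 94.
The subsidy expands output by 286 − 181 = 105 past the efficient level; on those units the gap between marginal cost and willingness to pay runs from 0 up to 29.
DWL = ½ × 29 × 105 = 1522.5.

Deadweight loss = €1522.5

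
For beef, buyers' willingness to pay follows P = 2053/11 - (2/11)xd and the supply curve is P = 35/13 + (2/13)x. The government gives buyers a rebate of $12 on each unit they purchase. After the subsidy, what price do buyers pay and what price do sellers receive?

Pre-subsidy: 2053/11 - (2/11)x = 35/13 + (2/13)x gives x* = 548 and P* = 87.
With the rebate, buyers effectively pay Pb = Ps − 12, where Ps is the price sellers receive.
On the curves, Pb = 2053/11 - (2/11)x and Ps = 35/13 + (2/13)x; the wedge Ps − Pb = 12 gives 35/13 + (2/13)x − (2053/11 - (2/11)x) = 12, so x' = 583.75.
Then Pb = 2053/11 − (2/11)·583.75 = 80.5 and Ps = 35/13 + (2/13)·583.75 = 92.5.

Buyers pay $80.5; sellers receive $92.5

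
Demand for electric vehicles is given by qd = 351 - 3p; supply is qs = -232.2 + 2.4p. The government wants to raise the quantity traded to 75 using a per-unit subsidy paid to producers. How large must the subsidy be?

Required subsidy s = 36 per unit

At q = 75, invert demand for the buyer price: pb = (351 − 75)/3 = 92; invert supply for the seller price: ps = (75 − (-232.2))/2.4 = 128.
The subsidy must fill the gap: s = ps − pb = 128 − 92 = 36.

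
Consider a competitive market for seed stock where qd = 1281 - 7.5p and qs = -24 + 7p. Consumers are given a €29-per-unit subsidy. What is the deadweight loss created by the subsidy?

Deadweight loss = €1522.5

Pre-subsidy: 1281 - 7.5p = -24 + 7p gives p* = 90, q* = 606.
With the rebate, buyers effectively pay pb = ps − 29, where ps is the price sellers receive.
Demand in terms of ps becomes qd = 1281 − 7.5(ps − 29) = 1498.5 - 7.5ps. Setting this equal to supply: 1498.5 - 7.5ps = -24 + 7ps, so ps = 105.
Buyers pay pb = 105 − 29 = 76; q' = -24 + 7·105 = 711.
The subsidy expands output by 711 − 606 = 105 past the efficient level; on those units the gap between marginal cost and willingness to pay runs from 0 up to 29.
DWL = ½ × 29 × 105 = 1522.5.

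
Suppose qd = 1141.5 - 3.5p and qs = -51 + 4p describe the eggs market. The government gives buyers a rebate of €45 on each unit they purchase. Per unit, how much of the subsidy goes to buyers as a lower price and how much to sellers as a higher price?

Buyers gain €24 per unit; sellers gain €21 per unit

Pre-subsidy: 1141.5 - 3.5p = -51 + 4p gives p* = 159, q* = 585.
With the rebate, buyers effectively pay pb = ps − 45, where ps is the price sellers receive.
Demand in terms of ps becomes qd = 1141.5 − 3.5(ps − 45) = 1299 - 3.5ps. Setting this equal to supply: 1299 - 3.5ps = -51 + 4ps, so ps = 180.
Buyers pay pb = 180 − 45 = 135; q' = -51 + 4·180 = 669.
Buyers' price falls by p* − pb = 159 − 135 = 24; sellers' price rises by ps − p* = 180 − 159 = 21.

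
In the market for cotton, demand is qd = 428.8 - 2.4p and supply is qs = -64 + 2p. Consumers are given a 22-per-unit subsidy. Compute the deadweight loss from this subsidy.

Pre-subsidy: 428.8 - 2.4p = -64 + 2p gives p* = 112, q* = 160.
With the rebate, buyers effectively pay pb = ps − 22, where ps is the price sellers receive.
Demand in terms of ps becomes qd = 428.8 − 2.4(ps − 22) = 481.6 - 2.4ps. Setting this equal to supply: 481.6 - 2.4ps = -64 + 2ps, so ps = 124.
Buyers pay pb = 124 − 22 = 102; q' = -64 + 2·124 = 184.
The subsidy expands output by 184 − 160 = 24 past the efficient level; on those units the gap between marginal cost and willingness to pay runs from 0 up to 22.
DWL = ½ × 22 × 24 = 264.

Deadweight loss = 264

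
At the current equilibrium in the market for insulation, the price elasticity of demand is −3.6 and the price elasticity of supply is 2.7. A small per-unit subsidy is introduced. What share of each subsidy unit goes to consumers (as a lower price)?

For a small subsidy around the equilibrium, the benefit split depends on the relative slopes, which at a point are proportional to the elasticities.
Buyer share = εs/(εs + |εd|) = 2.7/(2.7 + 3.6) = 3/7; seller share = |εd|/(εs + |εd|) = 4/7.

Consumer share = 3/7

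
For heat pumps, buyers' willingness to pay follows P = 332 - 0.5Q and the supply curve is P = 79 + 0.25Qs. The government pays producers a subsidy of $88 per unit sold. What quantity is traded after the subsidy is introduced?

Q' = 1364/3

Pre-subsidy: 332 - 0.5Q = 79 + 0.25Q gives Q* = 1012/3 and P* = 490/3.
With the subsidy, sellers receive Ps = Pb + 88 for each unit, where Pb is the price buyers pay.
On the curves, Pb = 332 - 0.5Q and Ps = 79 + 0.25Q; the wedge Ps − Pb = 88 gives 79 + 0.25Q − (332 - 0.5Q) = 88, so Q' = 1364/3.
Then Pb = 332 − 0.5·(1364/3) = 314/3 and Ps = 79 + 0.25·(1364/3) = 578/3.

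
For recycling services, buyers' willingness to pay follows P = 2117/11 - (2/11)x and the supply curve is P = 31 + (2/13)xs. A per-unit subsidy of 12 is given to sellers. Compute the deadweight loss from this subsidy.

Pre-subsidy: 2117/11 - (2/11)x = 31 + (2/13)x gives x* = 481 and P* = 105.
With the subsidy, sellers receive Ps = Pb + 12 for each unit, where Pb is the price buyers pay.
On the curves, Pb = 2117/11 - (2/11)x and Ps = 31 + (2/13)x; the wedge Ps − Pb = 12 gives 31 + (2/13)x − (2117/11 - (2/11)x) = 12, so x' = 516.75.
Then Pb = 2117/11 − (2/11)·516.75 = 98.5 and Ps = 31 + (2/13)·516.75 = 110.5.
The subsidy expands output by 516.75 − 481 = 35.75 past the efficient level; on those units the gap between marginal cost and willingness to pay runs from 0 up to 12.
DWL = ½ × 12 × 35.75 = 214.5.

Deadweight loss = 214.5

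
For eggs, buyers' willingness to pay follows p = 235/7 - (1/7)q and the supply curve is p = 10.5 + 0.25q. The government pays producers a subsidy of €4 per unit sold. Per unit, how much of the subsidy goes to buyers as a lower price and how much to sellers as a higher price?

Buyers gain 16/11 per unit; sellers gain 28/11 per unit

Pre-subsidy: 235/7 - (1/7)q = 10.5 + 0.25q gives q* = 646/11 and p* = 277/11.
With the subsidy, sellers receive ps = pb + 4 for each unit, where pb is the price buyers pay.
On the curves, pb = 235/7 - (1/7)q and ps = 10.5 + 0.25q; the wedge ps − pb = 4 gives 10.5 + 0.25q − (235/7 - (1/7)q) = 4, so q' = 758/11.
Then pb = 235/7 − (1/7)·(758/11) = 261/11 and ps = 10.5 + 0.25·(758/11) = 305/11.
Buyers' price falls by p* − pb = 277/11 − 261/11 = 16/11; sellers' price rises by ps − p* = 305/11 − 277/11 = 28/11.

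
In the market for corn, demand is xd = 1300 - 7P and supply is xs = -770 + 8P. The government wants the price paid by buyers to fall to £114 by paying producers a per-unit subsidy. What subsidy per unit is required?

At a buyer price of 114, quantity demanded is 1300 − 7·114 = 502.
Sellers supply 502 only when they receive Ps with -770 + 8·Ps = 502, i.e. Ps = 159.
s = Ps − Pb = 159 − 114 = 45.

Required subsidy s = £45 per unit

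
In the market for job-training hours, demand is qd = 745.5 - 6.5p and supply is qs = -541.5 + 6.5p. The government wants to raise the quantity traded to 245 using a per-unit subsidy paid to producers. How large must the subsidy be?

At q = 245, invert demand for the buyer price: pb = (745.5 − 245)/6.5 = 77; invert supply for the seller price: ps = (245 − (-541.5))/6.5 = 121.
The subsidy must fill the gap: s = ps − pb = 121 − 77 = 44.

Required subsidy s = 44 per unit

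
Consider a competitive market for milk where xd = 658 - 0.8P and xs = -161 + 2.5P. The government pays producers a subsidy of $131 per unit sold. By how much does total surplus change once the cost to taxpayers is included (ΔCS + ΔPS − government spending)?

Net change in total surplus = -171610/33

Pre-subsidy: 658 - 0.8P = -161 + 2.5P gives P* = 2730/11, x* = 5054/11.
With the subsidy, sellers receive Ps = Pb + 131 for each unit, where Pb is the price buyers pay.
Supply in terms of Pb becomes xs = -161 + 2.5(Pb + 131) = 166.5 + 2.5Pb. Setting this equal to demand: 658 - 0.8Pb = 166.5 + 2.5Pb, so Pb = 4915/33.
Sellers receive Ps = 4915/33 + 131 = 9238/33; x' = 658 − 0.8·(4915/33) = 17782/33.
ΔCS = ½(5054/11 + 17782/33)(2730/11 − 4915/33) = 53945800/1089; ΔPS = ½(5054/11 + 17782/33)(9238/33 − 2730/11) = 17262656/1089.
Government spending = 131 × 17782/33 = 2329442/33.
Net change = 53945800/1089 + 17262656/1089 − 2329442/33 = -171610/33. The loss equals the DWL triangle ½·131·2620/33.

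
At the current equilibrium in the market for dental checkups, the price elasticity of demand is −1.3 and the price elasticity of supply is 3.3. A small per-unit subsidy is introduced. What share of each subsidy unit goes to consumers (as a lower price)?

Consumer share = 33/46

For a small subsidy around the equilibrium, the benefit split depends on the relative slopes, which at a point are proportional to the elasticities.
Buyer share = εs/(εs + |εd|) = 3.3/(3.3 + 1.3) = 33/46; seller share = |εd|/(εs + |εd|) = 13/46.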